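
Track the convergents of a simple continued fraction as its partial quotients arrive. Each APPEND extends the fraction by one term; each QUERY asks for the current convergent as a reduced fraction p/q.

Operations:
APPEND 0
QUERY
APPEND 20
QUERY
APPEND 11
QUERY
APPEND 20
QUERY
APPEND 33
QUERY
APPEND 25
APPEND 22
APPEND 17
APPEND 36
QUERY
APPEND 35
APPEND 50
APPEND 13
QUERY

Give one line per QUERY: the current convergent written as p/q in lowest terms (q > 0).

0/1
1/20
11/221
221/4440
7304/146741
2476582914/49755784963
56505849283365/1135230672149746

APPEND 0: p_0 = 0·1 + 0 = 0, q_0 = 0·0 + 1 = 1 → 0/1
APPEND 20: p_1 = 20·0 + 1 = 1, q_1 = 20·1 + 0 = 20 → 1/20
APPEND 11: p_2 = 11·1 + 0 = 11, q_2 = 11·20 + 1 = 221 → 11/221
APPEND 20: p_3 = 20·11 + 1 = 221, q_3 = 20·221 + 20 = 4440 → 221/4440
APPEND 33: p_4 = 33·221 + 11 = 7304, q_4 = 33·4440 + 221 = 146741 → 7304/146741
APPEND 25: p_5 = 25·7304 + 221 = 182821, q_5 = 25·146741 + 4440 = 3672965 → 182821/3672965
APPEND 22: p_6 = 22·182821 + 7304 = 4029366, q_6 = 22·3672965 + 146741 = 80951971 → 4029366/80951971
APPEND 17: p_7 = 17·4029366 + 182821 = 68682043, q_7 = 17·80951971 + 3672965 = 1379856472 → 68682043/1379856472
APPEND 36: p_8 = 36·68682043 + 4029366 = 2476582914, q_8 = 36·1379856472 + 80951971 = 49755784963 → 2476582914/49755784963
APPEND 35: p_9 = 35·2476582914 + 68682043 = 86749084033, q_9 = 35·49755784963 + 1379856472 = 1742832330177 → 86749084033/1742832330177
APPEND 50: p_10 = 50·86749084033 + 2476582914 = 4339930784564, q_10 = 50·1742832330177 + 49755784963 = 87191372293813 → 4339930784564/87191372293813
APPEND 13: p_11 = 13·4339930784564 + 86749084033 = 56505849283365, q_11 = 13·87191372293813 + 1742832330177 = 1135230672149746 → 56505849283365/1135230672149746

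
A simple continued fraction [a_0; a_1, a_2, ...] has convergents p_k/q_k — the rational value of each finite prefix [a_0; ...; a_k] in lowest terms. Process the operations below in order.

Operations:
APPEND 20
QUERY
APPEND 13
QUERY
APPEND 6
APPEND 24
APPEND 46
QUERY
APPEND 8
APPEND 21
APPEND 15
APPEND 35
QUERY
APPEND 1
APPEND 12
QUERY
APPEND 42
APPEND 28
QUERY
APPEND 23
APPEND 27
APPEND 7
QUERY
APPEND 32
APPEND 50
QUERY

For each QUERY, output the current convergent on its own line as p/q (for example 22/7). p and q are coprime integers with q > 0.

20/1
261/13
1764536/87893
157775412589/7858924011
2105072272633/104855393859
2482213757562477/123641123668355
10881478925786857199/542015480116823915
17498564184713706456349/871617978826055591615

APPEND 20: p_0 = 20·1 + 0 = 20, q_0 = 20·0 + 1 = 1 → 20/1
APPEND 13: p_1 = 13·20 + 1 = 261, q_1 = 13·1 + 0 = 13 → 261/13
APPEND 6: p_2 = 6·261 + 20 = 1586, q_2 = 6·13 + 1 = 79 → 1586/79
APPEND 24: p_3 = 24·1586 + 261 = 38325, q_3 = 24·79 + 13 = 1909 → 38325/1909
APPEND 46: p_4 = 46·38325 + 1586 = 1764536, q_4 = 46·1909 + 79 = 87893 → 1764536/87893
APPEND 8: p_5 = 8·1764536 + 38325 = 14154613, q_5 = 8·87893 + 1909 = 705053 → 14154613/705053
APPEND 21: p_6 = 21·14154613 + 1764536 = 299011409, q_6 = 21·705053 + 87893 = 14894006 → 299011409/14894006
APPEND 15: p_7 = 15·299011409 + 14154613 = 4499325748, q_7 = 15·14894006 + 705053 = 224115143 → 4499325748/224115143
APPEND 35: p_8 = 35·4499325748 + 299011409 = 157775412589, q_8 = 35·224115143 + 14894006 = 7858924011 → 157775412589/7858924011
APPEND 1: p_9 = 1·157775412589 + 4499325748 = 162274738337, q_9 = 1·7858924011 + 224115143 = 8083039154 → 162274738337/8083039154
APPEND 12: p_10 = 12·162274738337 + 157775412589 = 2105072272633, q_10 = 12·8083039154 + 7858924011 = 104855393859 → 2105072272633/104855393859
APPEND 42: p_11 = 42·2105072272633 + 162274738337 = 88575310188923, q_11 = 42·104855393859 + 8083039154 = 4412009581232 → 88575310188923/4412009581232
APPEND 28: p_12 = 28·88575310188923 + 2105072272633 = 2482213757562477, q_12 = 28·4412009581232 + 104855393859 = 123641123668355 → 2482213757562477/123641123668355
APPEND 23: p_13 = 23·2482213757562477 + 88575310188923 = 57179491734125894, q_13 = 23·123641123668355 + 4412009581232 = 2848157853953397 → 57179491734125894/2848157853953397
APPEND 27: p_14 = 27·57179491734125894 + 2482213757562477 = 1546328490578961615, q_14 = 27·2848157853953397 + 123641123668355 = 77023903180410074 → 1546328490578961615/77023903180410074
APPEND 7: p_15 = 7·1546328490578961615 + 57179491734125894 = 10881478925786857199, q_15 = 7·77023903180410074 + 2848157853953397 = 542015480116823915 → 10881478925786857199/542015480116823915
APPEND 32: p_16 = 32·10881478925786857199 + 1546328490578961615 = 349753654115758391983, q_16 = 32·542015480116823915 + 77023903180410074 = 17421519266918775354 → 349753654115758391983/17421519266918775354
APPEND 50: p_17 = 50·349753654115758391983 + 10881478925786857199 = 17498564184713706456349, q_17 = 50·17421519266918775354 + 542015480116823915 = 871617978826055591615 → 17498564184713706456349/871617978826055591615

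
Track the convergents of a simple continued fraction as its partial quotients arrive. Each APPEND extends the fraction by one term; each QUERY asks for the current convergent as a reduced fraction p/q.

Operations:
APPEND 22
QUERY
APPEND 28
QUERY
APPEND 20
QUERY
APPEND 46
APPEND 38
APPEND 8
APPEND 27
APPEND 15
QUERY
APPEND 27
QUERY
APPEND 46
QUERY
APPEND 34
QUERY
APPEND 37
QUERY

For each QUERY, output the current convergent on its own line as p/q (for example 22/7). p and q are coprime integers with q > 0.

APPEND 22: p_0 = 22·1 + 0 = 22, q_0 = 22·0 + 1 = 1 → 22/1
APPEND 28: p_1 = 28·22 + 1 = 617, q_1 = 28·1 + 0 = 28 → 617/28
APPEND 20: p_2 = 20·617 + 22 = 12362, q_2 = 20·28 + 1 = 561 → 12362/561
APPEND 46: p_3 = 46·12362 + 617 = 569269, q_3 = 46·561 + 28 = 25834 → 569269/25834
APPEND 38: p_4 = 38·569269 + 12362 = 21644584, q_4 = 38·25834 + 561 = 982253 → 21644584/982253
APPEND 8: p_5 = 8·21644584 + 569269 = 173725941, q_5 = 8·982253 + 25834 = 7883858 → 173725941/7883858
APPEND 27: p_6 = 27·173725941 + 21644584 = 4712244991, q_6 = 27·7883858 + 982253 = 213846419 → 4712244991/213846419
APPEND 15: p_7 = 15·4712244991 + 173725941 = 70857400806, q_7 = 15·213846419 + 7883858 = 3215580143 → 70857400806/3215580143
APPEND 27: p_8 = 27·70857400806 + 4712244991 = 1917862066753, q_8 = 27·3215580143 + 213846419 = 87034510280 → 1917862066753/87034510280
APPEND 46: p_9 = 46·1917862066753 + 70857400806 = 88292512471444, q_9 = 46·87034510280 + 3215580143 = 4006803053023 → 88292512471444/4006803053023
APPEND 34: p_10 = 34·88292512471444 + 1917862066753 = 3003863286095849, q_10 = 34·4006803053023 + 87034510280 = 136318338313062 → 3003863286095849/136318338313062
APPEND 37: p_11 = 37·3003863286095849 + 88292512471444 = 111231234098017857, q_11 = 37·136318338313062 + 4006803053023 = 5047785320636317 → 111231234098017857/5047785320636317

22/1
617/28
12362/561
70857400806/3215580143
1917862066753/87034510280
88292512471444/4006803053023
3003863286095849/136318338313062
111231234098017857/5047785320636317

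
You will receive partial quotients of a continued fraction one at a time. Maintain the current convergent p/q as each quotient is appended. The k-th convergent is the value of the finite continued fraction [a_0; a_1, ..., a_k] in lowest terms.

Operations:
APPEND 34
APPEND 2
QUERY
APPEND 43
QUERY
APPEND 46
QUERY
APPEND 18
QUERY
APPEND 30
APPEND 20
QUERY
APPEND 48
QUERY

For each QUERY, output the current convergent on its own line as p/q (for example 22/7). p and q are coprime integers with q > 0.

69/2
3001/87
138115/4004
2489071/72159
1498693971/43447639
72012120853/2087655446

APPEND 34: p_0 = 34·1 + 0 = 34, q_0 = 34·0 + 1 = 1 → 34/1
APPEND 2: p_1 = 2·34 + 1 = 69, q_1 = 2·1 + 0 = 2 → 69/2
APPEND 43: p_2 = 43·69 + 34 = 3001, q_2 = 43·2 + 1 = 87 → 3001/87
APPEND 46: p_3 = 46·3001 + 69 = 138115, q_3 = 46·87 + 2 = 4004 → 138115/4004
APPEND 18: p_4 = 18·138115 + 3001 = 2489071, q_4 = 18·4004 + 87 = 72159 → 2489071/72159
APPEND 30: p_5 = 30·2489071 + 138115 = 74810245, q_5 = 30·72159 + 4004 = 2168774 → 74810245/2168774
APPEND 20: p_6 = 20·74810245 + 2489071 = 1498693971, q_6 = 20·2168774 + 72159 = 43447639 → 1498693971/43447639
APPEND 48: p_7 = 48·1498693971 + 74810245 = 72012120853, q_7 = 48·43447639 + 2168774 = 2087655446 → 72012120853/2087655446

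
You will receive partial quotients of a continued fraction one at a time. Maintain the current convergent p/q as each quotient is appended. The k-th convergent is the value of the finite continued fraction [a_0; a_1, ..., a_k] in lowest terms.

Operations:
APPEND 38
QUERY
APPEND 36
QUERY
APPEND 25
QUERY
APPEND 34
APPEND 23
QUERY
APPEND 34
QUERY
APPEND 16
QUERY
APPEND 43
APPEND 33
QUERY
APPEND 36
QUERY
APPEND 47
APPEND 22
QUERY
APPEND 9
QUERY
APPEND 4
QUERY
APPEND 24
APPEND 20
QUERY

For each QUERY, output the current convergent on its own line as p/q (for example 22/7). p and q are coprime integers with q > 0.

38/1
1369/36
34263/901
26859416/706311
914386455/24045244
14657042696/385430215
20843175381335/548104398352
750985480950443/19748355885161
777728522642097875/20451606637905379
7034873864558933031/184993180572149330
28917223980877829999/760424328926502699
14049882212093414890139/369463965825090784819

APPEND 38: p_0 = 38·1 + 0 = 38, q_0 = 38·0 + 1 = 1 → 38/1
APPEND 36: p_1 = 36·38 + 1 = 1369, q_1 = 36·1 + 0 = 36 → 1369/36
APPEND 25: p_2 = 25·1369 + 38 = 34263, q_2 = 25·36 + 1 = 901 → 34263/901
APPEND 34: p_3 = 34·34263 + 1369 = 1166311, q_3 = 34·901 + 36 = 30670 → 1166311/30670
APPEND 23: p_4 = 23·1166311 + 34263 = 26859416, q_4 = 23·30670 + 901 = 706311 → 26859416/706311
APPEND 34: p_5 = 34·26859416 + 1166311 = 914386455, q_5 = 34·706311 + 30670 = 24045244 → 914386455/24045244
APPEND 16: p_6 = 16·914386455 + 26859416 = 14657042696, q_6 = 16·24045244 + 706311 = 385430215 → 14657042696/385430215
APPEND 43: p_7 = 43·14657042696 + 914386455 = 631167222383, q_7 = 43·385430215 + 24045244 = 16597544489 → 631167222383/16597544489
APPEND 33: p_8 = 33·631167222383 + 14657042696 = 20843175381335, q_8 = 33·16597544489 + 385430215 = 548104398352 → 20843175381335/548104398352
APPEND 36: p_9 = 36·20843175381335 + 631167222383 = 750985480950443, q_9 = 36·548104398352 + 16597544489 = 19748355885161 → 750985480950443/19748355885161
APPEND 47: p_10 = 47·750985480950443 + 20843175381335 = 35317160780052156, q_10 = 47·19748355885161 + 548104398352 = 928720831000919 → 35317160780052156/928720831000919
APPEND 22: p_11 = 22·35317160780052156 + 750985480950443 = 777728522642097875, q_11 = 22·928720831000919 + 19748355885161 = 20451606637905379 → 777728522642097875/20451606637905379
APPEND 9: p_12 = 9·777728522642097875 + 35317160780052156 = 7034873864558933031, q_12 = 9·20451606637905379 + 928720831000919 = 184993180572149330 → 7034873864558933031/184993180572149330
APPEND 4: p_13 = 4·7034873864558933031 + 777728522642097875 = 28917223980877829999, q_13 = 4·184993180572149330 + 20451606637905379 = 760424328926502699 → 28917223980877829999/760424328926502699
APPEND 24: p_14 = 24·28917223980877829999 + 7034873864558933031 = 701048249405626853007, q_14 = 24·760424328926502699 + 184993180572149330 = 18435177074808214106 → 701048249405626853007/18435177074808214106
APPEND 20: p_15 = 20·701048249405626853007 + 28917223980877829999 = 14049882212093414890139, q_15 = 20·18435177074808214106 + 760424328926502699 = 369463965825090784819 → 14049882212093414890139/369463965825090784819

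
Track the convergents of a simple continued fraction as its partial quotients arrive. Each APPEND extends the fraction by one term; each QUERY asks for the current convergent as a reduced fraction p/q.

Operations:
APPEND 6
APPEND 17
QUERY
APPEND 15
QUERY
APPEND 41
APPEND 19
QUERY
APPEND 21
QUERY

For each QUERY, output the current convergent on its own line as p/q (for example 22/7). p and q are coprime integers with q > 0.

103/17
1551/256
1211737/200003
25510171/4210576

APPEND 6: p_0 = 6·1 + 0 = 6, q_0 = 6·0 + 1 = 1 → 6/1
APPEND 17: p_1 = 17·6 + 1 = 103, q_1 = 17·1 + 0 = 17 → 103/17
APPEND 15: p_2 = 15·103 + 6 = 1551, q_2 = 15·17 + 1 = 256 → 1551/256
APPEND 41: p_3 = 41·1551 + 103 = 63694, q_3 = 41·256 + 17 = 10513 → 63694/10513
APPEND 19: p_4 = 19·63694 + 1551 = 1211737, q_4 = 19·10513 + 256 = 200003 → 1211737/200003
APPEND 21: p_5 = 21·1211737 + 63694 = 25510171, q_5 = 21·200003 + 10513 = 4210576 → 25510171/4210576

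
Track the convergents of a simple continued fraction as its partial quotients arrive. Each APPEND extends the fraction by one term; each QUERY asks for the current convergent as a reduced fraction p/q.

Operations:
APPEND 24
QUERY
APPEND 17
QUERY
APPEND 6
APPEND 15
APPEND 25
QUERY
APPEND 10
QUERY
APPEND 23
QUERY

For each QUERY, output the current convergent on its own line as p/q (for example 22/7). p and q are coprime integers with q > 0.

24/1
409/17
941953/39153
9457109/393092
218455460/9080269

APPEND 24: p_0 = 24·1 + 0 = 24, q_0 = 24·0 + 1 = 1 → 24/1
APPEND 17: p_1 = 17·24 + 1 = 409, q_1 = 17·1 + 0 = 17 → 409/17
APPEND 6: p_2 = 6·409 + 24 = 2478, q_2 = 6·17 + 1 = 103 → 2478/103
APPEND 15: p_3 = 15·2478 + 409 = 37579, q_3 = 15·103 + 17 = 1562 → 37579/1562
APPEND 25: p_4 = 25·37579 + 2478 = 941953, q_4 = 25·1562 + 103 = 39153 → 941953/39153
APPEND 10: p_5 = 10·941953 + 37579 = 9457109, q_5 = 10·39153 + 1562 = 393092 → 9457109/393092
APPEND 23: p_6 = 23·9457109 + 941953 = 218455460, q_6 = 23·393092 + 39153 = 9080269 → 218455460/9080269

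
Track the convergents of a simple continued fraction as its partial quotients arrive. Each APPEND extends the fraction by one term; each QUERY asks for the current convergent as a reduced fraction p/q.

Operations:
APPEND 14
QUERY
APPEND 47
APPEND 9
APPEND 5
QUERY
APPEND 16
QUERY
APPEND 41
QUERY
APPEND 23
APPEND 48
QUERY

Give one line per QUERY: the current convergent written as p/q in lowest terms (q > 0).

APPEND 14: p_0 = 14·1 + 0 = 14, q_0 = 14·0 + 1 = 1 → 14/1
APPEND 47: p_1 = 47·14 + 1 = 659, q_1 = 47·1 + 0 = 47 → 659/47
APPEND 9: p_2 = 9·659 + 14 = 5945, q_2 = 9·47 + 1 = 424 → 5945/424
APPEND 5: p_3 = 5·5945 + 659 = 30384, q_3 = 5·424 + 47 = 2167 → 30384/2167
APPEND 16: p_4 = 16·30384 + 5945 = 492089, q_4 = 16·2167 + 424 = 35096 → 492089/35096
APPEND 41: p_5 = 41·492089 + 30384 = 20206033, q_5 = 41·35096 + 2167 = 1441103 → 20206033/1441103
APPEND 23: p_6 = 23·20206033 + 492089 = 465230848, q_6 = 23·1441103 + 35096 = 33180465 → 465230848/33180465
APPEND 48: p_7 = 48·465230848 + 20206033 = 22351286737, q_7 = 48·33180465 + 1441103 = 1594103423 → 22351286737/1594103423

14/1
30384/2167
492089/35096
20206033/1441103
22351286737/1594103423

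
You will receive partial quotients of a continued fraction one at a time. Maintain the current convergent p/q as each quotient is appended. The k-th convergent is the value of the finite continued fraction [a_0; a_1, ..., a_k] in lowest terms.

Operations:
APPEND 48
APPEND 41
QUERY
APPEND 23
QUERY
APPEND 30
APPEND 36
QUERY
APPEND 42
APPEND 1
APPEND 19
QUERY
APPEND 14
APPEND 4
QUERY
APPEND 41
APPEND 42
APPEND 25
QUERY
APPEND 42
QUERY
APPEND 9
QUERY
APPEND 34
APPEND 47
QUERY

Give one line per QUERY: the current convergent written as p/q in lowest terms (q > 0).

APPEND 48: p_0 = 48·1 + 0 = 48, q_0 = 48·0 + 1 = 1 → 48/1
APPEND 41: p_1 = 41·48 + 1 = 1969, q_1 = 41·1 + 0 = 41 → 1969/41
APPEND 23: p_2 = 23·1969 + 48 = 45335, q_2 = 23·41 + 1 = 944 → 45335/944
APPEND 30: p_3 = 30·45335 + 1969 = 1362019, q_3 = 30·944 + 41 = 28361 → 1362019/28361
APPEND 36: p_4 = 36·1362019 + 45335 = 49078019, q_4 = 36·28361 + 944 = 1021940 → 49078019/1021940
APPEND 42: p_5 = 42·49078019 + 1362019 = 2062638817, q_5 = 42·1021940 + 28361 = 42949841 → 2062638817/42949841
APPEND 1: p_6 = 1·2062638817 + 49078019 = 2111716836, q_6 = 1·42949841 + 1021940 = 43971781 → 2111716836/43971781
APPEND 19: p_7 = 19·2111716836 + 2062638817 = 42185258701, q_7 = 19·43971781 + 42949841 = 878413680 → 42185258701/878413680
APPEND 14: p_8 = 14·42185258701 + 2111716836 = 592705338650, q_8 = 14·878413680 + 43971781 = 12341763301 → 592705338650/12341763301
APPEND 4: p_9 = 4·592705338650 + 42185258701 = 2413006613301, q_9 = 4·12341763301 + 878413680 = 50245466884 → 2413006613301/50245466884
APPEND 41: p_10 = 41·2413006613301 + 592705338650 = 99525976483991, q_10 = 41·50245466884 + 12341763301 = 2072405905545 → 99525976483991/2072405905545
APPEND 42: p_11 = 42·99525976483991 + 2413006613301 = 4182504018940923, q_11 = 42·2072405905545 + 50245466884 = 87091293499774 → 4182504018940923/87091293499774
APPEND 25: p_12 = 25·4182504018940923 + 99525976483991 = 104662126450007066, q_12 = 25·87091293499774 + 2072405905545 = 2179354743399895 → 104662126450007066/2179354743399895
APPEND 42: p_13 = 42·104662126450007066 + 4182504018940923 = 4399991814919237695, q_13 = 42·2179354743399895 + 87091293499774 = 91619990516295364 → 4399991814919237695/91619990516295364
APPEND 9: p_14 = 9·4399991814919237695 + 104662126450007066 = 39704588460723146321, q_14 = 9·91619990516295364 + 2179354743399895 = 826759269390058171 → 39704588460723146321/826759269390058171
APPEND 34: p_15 = 34·39704588460723146321 + 4399991814919237695 = 1354355999479506212609, q_15 = 34·826759269390058171 + 91619990516295364 = 28201435149778273178 → 1354355999479506212609/28201435149778273178
APPEND 47: p_16 = 47·1354355999479506212609 + 39704588460723146321 = 63694436563997515138944, q_16 = 47·28201435149778273178 + 826759269390058171 = 1326294211308968897537 → 63694436563997515138944/1326294211308968897537

1969/41
45335/944
49078019/1021940
42185258701/878413680
2413006613301/50245466884
104662126450007066/2179354743399895
4399991814919237695/91619990516295364
39704588460723146321/826759269390058171
63694436563997515138944/1326294211308968897537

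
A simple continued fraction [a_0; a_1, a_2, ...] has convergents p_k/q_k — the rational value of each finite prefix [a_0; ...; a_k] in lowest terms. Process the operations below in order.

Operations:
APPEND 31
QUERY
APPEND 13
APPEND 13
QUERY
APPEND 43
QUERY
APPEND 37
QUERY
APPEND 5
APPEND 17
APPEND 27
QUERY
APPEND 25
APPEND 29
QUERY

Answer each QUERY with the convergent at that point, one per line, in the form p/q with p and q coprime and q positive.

31/1
5283/170
227573/7323
8425484/271121
19710784848/634267147
14331155150233/461157734735

APPEND 31: p_0 = 31·1 + 0 = 31, q_0 = 31·0 + 1 = 1 → 31/1
APPEND 13: p_1 = 13·31 + 1 = 404, q_1 = 13·1 + 0 = 13 → 404/13
APPEND 13: p_2 = 13·404 + 31 = 5283, q_2 = 13·13 + 1 = 170 → 5283/170
APPEND 43: p_3 = 43·5283 + 404 = 227573, q_3 = 43·170 + 13 = 7323 → 227573/7323
APPEND 37: p_4 = 37·227573 + 5283 = 8425484, q_4 = 37·7323 + 170 = 271121 → 8425484/271121
APPEND 5: p_5 = 5·8425484 + 227573 = 42354993, q_5 = 5·271121 + 7323 = 1362928 → 42354993/1362928
APPEND 17: p_6 = 17·42354993 + 8425484 = 728460365, q_6 = 17·1362928 + 271121 = 23440897 → 728460365/23440897
APPEND 27: p_7 = 27·728460365 + 42354993 = 19710784848, q_7 = 27·23440897 + 1362928 = 634267147 → 19710784848/634267147
APPEND 25: p_8 = 25·19710784848 + 728460365 = 493498081565, q_8 = 25·634267147 + 23440897 = 15880119572 → 493498081565/15880119572
APPEND 29: p_9 = 29·493498081565 + 19710784848 = 14331155150233, q_9 = 29·15880119572 + 634267147 = 461157734735 → 14331155150233/461157734735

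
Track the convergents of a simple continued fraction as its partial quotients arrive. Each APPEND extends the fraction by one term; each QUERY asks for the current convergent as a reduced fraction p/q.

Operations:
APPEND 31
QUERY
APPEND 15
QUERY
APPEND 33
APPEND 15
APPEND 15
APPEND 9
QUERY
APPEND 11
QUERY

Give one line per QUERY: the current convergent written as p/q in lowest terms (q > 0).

31/1
466/15
31636417/1018344
351490011/11314105

APPEND 31: p_0 = 31·1 + 0 = 31, q_0 = 31·0 + 1 = 1 → 31/1
APPEND 15: p_1 = 15·31 + 1 = 466, q_1 = 15·1 + 0 = 15 → 466/15
APPEND 33: p_2 = 33·466 + 31 = 15409, q_2 = 33·15 + 1 = 496 → 15409/496
APPEND 15: p_3 = 15·15409 + 466 = 231601, q_3 = 15·496 + 15 = 7455 → 231601/7455
APPEND 15: p_4 = 15·231601 + 15409 = 3489424, q_4 = 15·7455 + 496 = 112321 → 3489424/112321
APPEND 9: p_5 = 9·3489424 + 231601 = 31636417, q_5 = 9·112321 + 7455 = 1018344 → 31636417/1018344
APPEND 11: p_6 = 11·31636417 + 3489424 = 351490011, q_6 = 11·1018344 + 112321 = 11314105 → 351490011/11314105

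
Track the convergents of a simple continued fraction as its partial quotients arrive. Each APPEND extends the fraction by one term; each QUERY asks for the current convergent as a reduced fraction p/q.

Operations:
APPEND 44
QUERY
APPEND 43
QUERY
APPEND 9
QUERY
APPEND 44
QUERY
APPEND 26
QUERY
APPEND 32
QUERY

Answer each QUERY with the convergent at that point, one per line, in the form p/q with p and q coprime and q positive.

APPEND 44: p_0 = 44·1 + 0 = 44, q_0 = 44·0 + 1 = 1 → 44/1
APPEND 43: p_1 = 43·44 + 1 = 1893, q_1 = 43·1 + 0 = 43 → 1893/43
APPEND 9: p_2 = 9·1893 + 44 = 17081, q_2 = 9·43 + 1 = 388 → 17081/388
APPEND 44: p_3 = 44·17081 + 1893 = 753457, q_3 = 44·388 + 43 = 17115 → 753457/17115
APPEND 26: p_4 = 26·753457 + 17081 = 19606963, q_4 = 26·17115 + 388 = 445378 → 19606963/445378
APPEND 32: p_5 = 32·19606963 + 753457 = 628176273, q_5 = 32·445378 + 17115 = 14269211 → 628176273/14269211

44/1
1893/43
17081/388
753457/17115
19606963/445378
628176273/14269211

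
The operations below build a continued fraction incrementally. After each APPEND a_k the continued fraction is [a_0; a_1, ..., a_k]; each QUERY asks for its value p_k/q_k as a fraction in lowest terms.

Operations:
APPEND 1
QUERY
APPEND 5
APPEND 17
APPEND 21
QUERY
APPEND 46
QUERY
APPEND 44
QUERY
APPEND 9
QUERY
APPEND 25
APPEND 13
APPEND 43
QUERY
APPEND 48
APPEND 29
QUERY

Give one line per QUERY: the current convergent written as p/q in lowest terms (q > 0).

1/1
2169/1811
99877/83392
4396757/3671059
39670690/33122923
559557683590/467201000729
779840557521519/651125522118782

APPEND 1: p_0 = 1·1 + 0 = 1, q_0 = 1·0 + 1 = 1 → 1/1
APPEND 5: p_1 = 5·1 + 1 = 6, q_1 = 5·1 + 0 = 5 → 6/5
APPEND 17: p_2 = 17·6 + 1 = 103, q_2 = 17·5 + 1 = 86 → 103/86
APPEND 21: p_3 = 21·103 + 6 = 2169, q_3 = 21·86 + 5 = 1811 → 2169/1811
APPEND 46: p_4 = 46·2169 + 103 = 99877, q_4 = 46·1811 + 86 = 83392 → 99877/83392
APPEND 44: p_5 = 44·99877 + 2169 = 4396757, q_5 = 44·83392 + 1811 = 3671059 → 4396757/3671059
APPEND 9: p_6 = 9·4396757 + 99877 = 39670690, q_6 = 9·3671059 + 83392 = 33122923 → 39670690/33122923
APPEND 25: p_7 = 25·39670690 + 4396757 = 996164007, q_7 = 25·33122923 + 3671059 = 831744134 → 996164007/831744134
APPEND 13: p_8 = 13·996164007 + 39670690 = 12989802781, q_8 = 13·831744134 + 33122923 = 10845796665 → 12989802781/10845796665
APPEND 43: p_9 = 43·12989802781 + 996164007 = 559557683590, q_9 = 43·10845796665 + 831744134 = 467201000729 → 559557683590/467201000729
APPEND 48: p_10 = 48·559557683590 + 12989802781 = 26871758615101, q_10 = 48·467201000729 + 10845796665 = 22436493831657 → 26871758615101/22436493831657
APPEND 29: p_11 = 29·26871758615101 + 559557683590 = 779840557521519, q_11 = 29·22436493831657 + 467201000729 = 651125522118782 → 779840557521519/651125522118782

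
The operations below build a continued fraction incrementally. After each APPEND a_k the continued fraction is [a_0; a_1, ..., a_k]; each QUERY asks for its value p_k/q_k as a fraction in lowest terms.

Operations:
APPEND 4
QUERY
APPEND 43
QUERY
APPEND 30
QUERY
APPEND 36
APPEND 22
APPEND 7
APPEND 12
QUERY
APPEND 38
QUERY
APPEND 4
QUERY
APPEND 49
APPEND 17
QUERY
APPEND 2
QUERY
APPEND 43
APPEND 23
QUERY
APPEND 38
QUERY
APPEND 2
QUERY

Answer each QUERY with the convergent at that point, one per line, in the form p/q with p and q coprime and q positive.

APPEND 4: p_0 = 4·1 + 0 = 4, q_0 = 4·0 + 1 = 1 → 4/1
APPEND 43: p_1 = 43·4 + 1 = 173, q_1 = 43·1 + 0 = 43 → 173/43
APPEND 30: p_2 = 30·173 + 4 = 5194, q_2 = 30·43 + 1 = 1291 → 5194/1291
APPEND 36: p_3 = 36·5194 + 173 = 187157, q_3 = 36·1291 + 43 = 46519 → 187157/46519
APPEND 22: p_4 = 22·187157 + 5194 = 4122648, q_4 = 22·46519 + 1291 = 1024709 → 4122648/1024709
APPEND 7: p_5 = 7·4122648 + 187157 = 29045693, q_5 = 7·1024709 + 46519 = 7219482 → 29045693/7219482
APPEND 12: p_6 = 12·29045693 + 4122648 = 352670964, q_6 = 12·7219482 + 1024709 = 87658493 → 352670964/87658493
APPEND 38: p_7 = 38·352670964 + 29045693 = 13430542325, q_7 = 38·87658493 + 7219482 = 3338242216 → 13430542325/3338242216
APPEND 4: p_8 = 4·13430542325 + 352670964 = 54074840264, q_8 = 4·3338242216 + 87658493 = 13440627357 → 54074840264/13440627357
APPEND 49: p_9 = 49·54074840264 + 13430542325 = 2663097715261, q_9 = 49·13440627357 + 3338242216 = 661928982709 → 2663097715261/661928982709
APPEND 17: p_10 = 17·2663097715261 + 54074840264 = 45326735999701, q_10 = 17·661928982709 + 13440627357 = 11266233333410 → 45326735999701/11266233333410
APPEND 2: p_11 = 2·45326735999701 + 2663097715261 = 93316569714663, q_11 = 2·11266233333410 + 661928982709 = 23194395649529 → 93316569714663/23194395649529
APPEND 43: p_12 = 43·93316569714663 + 45326735999701 = 4057939233730210, q_12 = 43·23194395649529 + 11266233333410 = 1008625246263157 → 4057939233730210/1008625246263157
APPEND 23: p_13 = 23·4057939233730210 + 93316569714663 = 93425918945509493, q_13 = 23·1008625246263157 + 23194395649529 = 23221575059702140 → 93425918945509493/23221575059702140
APPEND 38: p_14 = 38·93425918945509493 + 4057939233730210 = 3554242859163090944, q_14 = 38·23221575059702140 + 1008625246263157 = 883428477514944477 → 3554242859163090944/883428477514944477
APPEND 2: p_15 = 2·3554242859163090944 + 93425918945509493 = 7201911637271691381, q_15 = 2·883428477514944477 + 23221575059702140 = 1790078530089591094 → 7201911637271691381/1790078530089591094

4/1
173/43
5194/1291
352670964/87658493
13430542325/3338242216
54074840264/13440627357
45326735999701/11266233333410
93316569714663/23194395649529
93425918945509493/23221575059702140
3554242859163090944/883428477514944477
7201911637271691381/1790078530089591094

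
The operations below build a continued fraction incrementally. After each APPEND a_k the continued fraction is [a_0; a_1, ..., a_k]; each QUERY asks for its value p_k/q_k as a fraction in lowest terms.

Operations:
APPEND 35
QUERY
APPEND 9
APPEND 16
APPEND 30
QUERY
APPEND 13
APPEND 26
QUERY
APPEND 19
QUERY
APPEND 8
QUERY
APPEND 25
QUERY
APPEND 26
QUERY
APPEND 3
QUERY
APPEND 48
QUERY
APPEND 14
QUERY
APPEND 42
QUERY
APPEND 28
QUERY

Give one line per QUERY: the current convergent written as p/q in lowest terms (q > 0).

APPEND 35: p_0 = 35·1 + 0 = 35, q_0 = 35·0 + 1 = 1 → 35/1
APPEND 9: p_1 = 9·35 + 1 = 316, q_1 = 9·1 + 0 = 9 → 316/9
APPEND 16: p_2 = 16·316 + 35 = 5091, q_2 = 16·9 + 1 = 145 → 5091/145
APPEND 30: p_3 = 30·5091 + 316 = 153046, q_3 = 30·145 + 9 = 4359 → 153046/4359
APPEND 13: p_4 = 13·153046 + 5091 = 1994689, q_4 = 13·4359 + 145 = 56812 → 1994689/56812
APPEND 26: p_5 = 26·1994689 + 153046 = 52014960, q_5 = 26·56812 + 4359 = 1481471 → 52014960/1481471
APPEND 19: p_6 = 19·52014960 + 1994689 = 990278929, q_6 = 19·1481471 + 56812 = 28204761 → 990278929/28204761
APPEND 8: p_7 = 8·990278929 + 52014960 = 7974246392, q_7 = 8·28204761 + 1481471 = 227119559 → 7974246392/227119559
APPEND 25: p_8 = 25·7974246392 + 990278929 = 200346438729, q_8 = 25·227119559 + 28204761 = 5706193736 → 200346438729/5706193736
APPEND 26: p_9 = 26·200346438729 + 7974246392 = 5216981653346, q_9 = 26·5706193736 + 227119559 = 148588156695 → 5216981653346/148588156695
APPEND 3: p_10 = 3·5216981653346 + 200346438729 = 15851291398767, q_10 = 3·148588156695 + 5706193736 = 451470663821 → 15851291398767/451470663821
APPEND 48: p_11 = 48·15851291398767 + 5216981653346 = 766078968794162, q_11 = 48·451470663821 + 148588156695 = 21819180020103 → 766078968794162/21819180020103
APPEND 14: p_12 = 14·766078968794162 + 15851291398767 = 10740956854517035, q_12 = 14·21819180020103 + 451470663821 = 305919990945263 → 10740956854517035/305919990945263
APPEND 42: p_13 = 42·10740956854517035 + 766078968794162 = 451886266858509632, q_13 = 42·305919990945263 + 21819180020103 = 12870458799721149 → 451886266858509632/12870458799721149
APPEND 28: p_14 = 28·451886266858509632 + 10740956854517035 = 12663556428892786731, q_14 = 28·12870458799721149 + 305919990945263 = 360678766383137435 → 12663556428892786731/360678766383137435

35/1
153046/4359
52014960/1481471
990278929/28204761
7974246392/227119559
200346438729/5706193736
5216981653346/148588156695
15851291398767/451470663821
766078968794162/21819180020103
10740956854517035/305919990945263
451886266858509632/12870458799721149
12663556428892786731/360678766383137435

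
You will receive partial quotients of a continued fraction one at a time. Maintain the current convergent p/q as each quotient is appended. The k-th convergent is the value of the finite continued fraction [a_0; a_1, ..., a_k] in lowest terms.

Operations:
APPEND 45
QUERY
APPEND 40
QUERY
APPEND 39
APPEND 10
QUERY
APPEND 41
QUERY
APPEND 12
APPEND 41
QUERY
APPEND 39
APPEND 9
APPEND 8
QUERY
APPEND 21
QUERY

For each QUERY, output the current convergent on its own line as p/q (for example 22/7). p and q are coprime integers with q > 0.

APPEND 45: p_0 = 45·1 + 0 = 45, q_0 = 45·0 + 1 = 1 → 45/1
APPEND 40: p_1 = 40·45 + 1 = 1801, q_1 = 40·1 + 0 = 40 → 1801/40
APPEND 39: p_2 = 39·1801 + 45 = 70284, q_2 = 39·40 + 1 = 1561 → 70284/1561
APPEND 10: p_3 = 10·70284 + 1801 = 704641, q_3 = 10·1561 + 40 = 15650 → 704641/15650
APPEND 41: p_4 = 41·704641 + 70284 = 28960565, q_4 = 41·15650 + 1561 = 643211 → 28960565/643211
APPEND 12: p_5 = 12·28960565 + 704641 = 348231421, q_5 = 12·643211 + 15650 = 7734182 → 348231421/7734182
APPEND 41: p_6 = 41·348231421 + 28960565 = 14306448826, q_6 = 41·7734182 + 643211 = 317744673 → 14306448826/317744673
APPEND 39: p_7 = 39·14306448826 + 348231421 = 558299735635, q_7 = 39·317744673 + 7734182 = 12399776429 → 558299735635/12399776429
APPEND 9: p_8 = 9·558299735635 + 14306448826 = 5039004069541, q_8 = 9·12399776429 + 317744673 = 111915732534 → 5039004069541/111915732534
APPEND 8: p_9 = 8·5039004069541 + 558299735635 = 40870332291963, q_9 = 8·111915732534 + 12399776429 = 907725636701 → 40870332291963/907725636701
APPEND 21: p_10 = 21·40870332291963 + 5039004069541 = 863315982200764, q_10 = 21·907725636701 + 111915732534 = 19174154103255 → 863315982200764/19174154103255

45/1
1801/40
704641/15650
28960565/643211
14306448826/317744673
40870332291963/907725636701
863315982200764/19174154103255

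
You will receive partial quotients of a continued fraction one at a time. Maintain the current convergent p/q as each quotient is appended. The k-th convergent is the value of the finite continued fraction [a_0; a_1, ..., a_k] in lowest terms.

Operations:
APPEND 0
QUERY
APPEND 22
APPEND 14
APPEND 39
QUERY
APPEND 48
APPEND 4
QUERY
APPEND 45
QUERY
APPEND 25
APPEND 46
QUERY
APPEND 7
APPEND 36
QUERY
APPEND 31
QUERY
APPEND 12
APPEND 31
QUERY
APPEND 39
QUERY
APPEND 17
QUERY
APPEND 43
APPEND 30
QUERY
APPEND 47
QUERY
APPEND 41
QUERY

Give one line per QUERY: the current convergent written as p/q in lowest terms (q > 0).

0/1
547/12073
105627/2331325
4779485/105489438
5506046077/121525584088
1397334996553/30840997196164
43356046808434/956924231736975
16215122844439025/357888809350972759
632911460829819736/13969177496465977465
10775709956951374537/237833906249272589664
13930428898249119119347/307462648292704892580174
655194146657318337534136/14460985296903345138601195
26876890441848300958018923/593207859821329855575229169

APPEND 0: p_0 = 0·1 + 0 = 0, q_0 = 0·0 + 1 = 1 → 0/1
APPEND 22: p_1 = 22·0 + 1 = 1, q_1 = 22·1 + 0 = 22 → 1/22
APPEND 14: p_2 = 14·1 + 0 = 14, q_2 = 14·22 + 1 = 309 → 14/309
APPEND 39: p_3 = 39·14 + 1 = 547, q_3 = 39·309 + 22 = 12073 → 547/12073
APPEND 48: p_4 = 48·547 + 14 = 26270, q_4 = 48·12073 + 309 = 579813 → 26270/579813
APPEND 4: p_5 = 4·26270 + 547 = 105627, q_5 = 4·579813 + 12073 = 2331325 → 105627/2331325
APPEND 45: p_6 = 45·105627 + 26270 = 4779485, q_6 = 45·2331325 + 579813 = 105489438 → 4779485/105489438
APPEND 25: p_7 = 25·4779485 + 105627 = 119592752, q_7 = 25·105489438 + 2331325 = 2639567275 → 119592752/2639567275
APPEND 46: p_8 = 46·119592752 + 4779485 = 5506046077, q_8 = 46·2639567275 + 105489438 = 121525584088 → 5506046077/121525584088
APPEND 7: p_9 = 7·5506046077 + 119592752 = 38661915291, q_9 = 7·121525584088 + 2639567275 = 853318655891 → 38661915291/853318655891
APPEND 36: p_10 = 36·38661915291 + 5506046077 = 1397334996553, q_10 = 36·853318655891 + 121525584088 = 30840997196164 → 1397334996553/30840997196164
APPEND 31: p_11 = 31·1397334996553 + 38661915291 = 43356046808434, q_11 = 31·30840997196164 + 853318655891 = 956924231736975 → 43356046808434/956924231736975
APPEND 12: p_12 = 12·43356046808434 + 1397334996553 = 521669896697761, q_12 = 12·956924231736975 + 30840997196164 = 11513931778039864 → 521669896697761/11513931778039864
APPEND 31: p_13 = 31·521669896697761 + 43356046808434 = 16215122844439025, q_13 = 31·11513931778039864 + 956924231736975 = 357888809350972759 → 16215122844439025/357888809350972759
APPEND 39: p_14 = 39·16215122844439025 + 521669896697761 = 632911460829819736, q_14 = 39·357888809350972759 + 11513931778039864 = 13969177496465977465 → 632911460829819736/13969177496465977465
APPEND 17: p_15 = 17·632911460829819736 + 16215122844439025 = 10775709956951374537, q_15 = 17·13969177496465977465 + 357888809350972759 = 237833906249272589664 → 10775709956951374537/237833906249272589664
APPEND 43: p_16 = 43·10775709956951374537 + 632911460829819736 = 463988439609738924827, q_16 = 43·237833906249272589664 + 13969177496465977465 = 10240827146215187333017 → 463988439609738924827/10240827146215187333017
APPEND 30: p_17 = 30·463988439609738924827 + 10775709956951374537 = 13930428898249119119347, q_17 = 30·10240827146215187333017 + 237833906249272589664 = 307462648292704892580174 → 13930428898249119119347/307462648292704892580174
APPEND 47: p_18 = 47·13930428898249119119347 + 463988439609738924827 = 655194146657318337534136, q_18 = 47·307462648292704892580174 + 10240827146215187333017 = 14460985296903345138601195 → 655194146657318337534136/14460985296903345138601195
APPEND 41: p_19 = 41·655194146657318337534136 + 13930428898249119119347 = 26876890441848300958018923, q_19 = 41·14460985296903345138601195 + 307462648292704892580174 = 593207859821329855575229169 → 26876890441848300958018923/593207859821329855575229169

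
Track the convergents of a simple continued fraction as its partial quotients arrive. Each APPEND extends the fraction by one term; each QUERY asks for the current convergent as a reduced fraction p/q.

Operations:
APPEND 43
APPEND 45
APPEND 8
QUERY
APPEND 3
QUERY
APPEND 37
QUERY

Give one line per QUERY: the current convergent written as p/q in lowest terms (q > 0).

APPEND 43: p_0 = 43·1 + 0 = 43, q_0 = 43·0 + 1 = 1 → 43/1
APPEND 45: p_1 = 45·43 + 1 = 1936, q_1 = 45·1 + 0 = 45 → 1936/45
APPEND 8: p_2 = 8·1936 + 43 = 15531, q_2 = 8·45 + 1 = 361 → 15531/361
APPEND 3: p_3 = 3·15531 + 1936 = 48529, q_3 = 3·361 + 45 = 1128 → 48529/1128
APPEND 37: p_4 = 37·48529 + 15531 = 1811104, q_4 = 37·1128 + 361 = 42097 → 1811104/42097

15531/361
48529/1128
1811104/42097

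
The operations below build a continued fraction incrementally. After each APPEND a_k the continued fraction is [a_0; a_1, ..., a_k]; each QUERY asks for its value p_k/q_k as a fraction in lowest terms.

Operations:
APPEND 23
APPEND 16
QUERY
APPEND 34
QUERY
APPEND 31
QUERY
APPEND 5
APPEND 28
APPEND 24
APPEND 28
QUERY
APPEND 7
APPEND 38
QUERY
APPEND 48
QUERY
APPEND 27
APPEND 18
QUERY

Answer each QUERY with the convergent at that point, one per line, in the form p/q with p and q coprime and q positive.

369/16
12569/545
390008/16911
37300832432/1617388303
10009869709206/434034447133
480736182064961/20845032858669
234298698320401715/10159343622220197

APPEND 23: p_0 = 23·1 + 0 = 23, q_0 = 23·0 + 1 = 1 → 23/1
APPEND 16: p_1 = 16·23 + 1 = 369, q_1 = 16·1 + 0 = 16 → 369/16
APPEND 34: p_2 = 34·369 + 23 = 12569, q_2 = 34·16 + 1 = 545 → 12569/545
APPEND 31: p_3 = 31·12569 + 369 = 390008, q_3 = 31·545 + 16 = 16911 → 390008/16911
APPEND 5: p_4 = 5·390008 + 12569 = 1962609, q_4 = 5·16911 + 545 = 85100 → 1962609/85100
APPEND 28: p_5 = 28·1962609 + 390008 = 55343060, q_5 = 28·85100 + 16911 = 2399711 → 55343060/2399711
APPEND 24: p_6 = 24·55343060 + 1962609 = 1330196049, q_6 = 24·2399711 + 85100 = 57678164 → 1330196049/57678164
APPEND 28: p_7 = 28·1330196049 + 55343060 = 37300832432, q_7 = 28·57678164 + 2399711 = 1617388303 → 37300832432/1617388303
APPEND 7: p_8 = 7·37300832432 + 1330196049 = 262436023073, q_8 = 7·1617388303 + 57678164 = 11379396285 → 262436023073/11379396285
APPEND 38: p_9 = 38·262436023073 + 37300832432 = 10009869709206, q_9 = 38·11379396285 + 1617388303 = 434034447133 → 10009869709206/434034447133
APPEND 48: p_10 = 48·10009869709206 + 262436023073 = 480736182064961, q_10 = 48·434034447133 + 11379396285 = 20845032858669 → 480736182064961/20845032858669
APPEND 27: p_11 = 27·480736182064961 + 10009869709206 = 12989886785463153, q_11 = 27·20845032858669 + 434034447133 = 563249921631196 → 12989886785463153/563249921631196
APPEND 18: p_12 = 18·12989886785463153 + 480736182064961 = 234298698320401715, q_12 = 18·563249921631196 + 20845032858669 = 10159343622220197 → 234298698320401715/10159343622220197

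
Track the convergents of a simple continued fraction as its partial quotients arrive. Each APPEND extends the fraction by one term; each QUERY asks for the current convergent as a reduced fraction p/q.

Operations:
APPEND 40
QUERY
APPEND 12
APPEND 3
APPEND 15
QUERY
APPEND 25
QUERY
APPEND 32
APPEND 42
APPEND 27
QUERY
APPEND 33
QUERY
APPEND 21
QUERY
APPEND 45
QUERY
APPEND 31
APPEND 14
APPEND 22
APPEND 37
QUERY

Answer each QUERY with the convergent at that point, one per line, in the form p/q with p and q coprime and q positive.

40/1
22726/567
569633/14212
20730244661/517207109
684865184690/17086973551
14402899123151/359343651680
648815325726485/16187551299151
230930314518053082417/5761572152452415432

APPEND 40: p_0 = 40·1 + 0 = 40, q_0 = 40·0 + 1 = 1 → 40/1
APPEND 12: p_1 = 12·40 + 1 = 481, q_1 = 12·1 + 0 = 12 → 481/12
APPEND 3: p_2 = 3·481 + 40 = 1483, q_2 = 3·12 + 1 = 37 → 1483/37
APPEND 15: p_3 = 15·1483 + 481 = 22726, q_3 = 15·37 + 12 = 567 → 22726/567
APPEND 25: p_4 = 25·22726 + 1483 = 569633, q_4 = 25·567 + 37 = 14212 → 569633/14212
APPEND 32: p_5 = 32·569633 + 22726 = 18250982, q_5 = 32·14212 + 567 = 455351 → 18250982/455351
APPEND 42: p_6 = 42·18250982 + 569633 = 767110877, q_6 = 42·455351 + 14212 = 19138954 → 767110877/19138954
APPEND 27: p_7 = 27·767110877 + 18250982 = 20730244661, q_7 = 27·19138954 + 455351 = 517207109 → 20730244661/517207109
APPEND 33: p_8 = 33·20730244661 + 767110877 = 684865184690, q_8 = 33·517207109 + 19138954 = 17086973551 → 684865184690/17086973551
APPEND 21: p_9 = 21·684865184690 + 20730244661 = 14402899123151, q_9 = 21·17086973551 + 517207109 = 359343651680 → 14402899123151/359343651680
APPEND 45: p_10 = 45·14402899123151 + 684865184690 = 648815325726485, q_10 = 45·359343651680 + 17086973551 = 16187551299151 → 648815325726485/16187551299151
APPEND 31: p_11 = 31·648815325726485 + 14402899123151 = 20127677996644186, q_11 = 31·16187551299151 + 359343651680 = 502173433925361 → 20127677996644186/502173433925361
APPEND 14: p_12 = 14·20127677996644186 + 648815325726485 = 282436307278745089, q_12 = 14·502173433925361 + 16187551299151 = 7046615626254205 → 282436307278745089/7046615626254205
APPEND 22: p_13 = 22·282436307278745089 + 20127677996644186 = 6233726438129036144, q_13 = 22·7046615626254205 + 502173433925361 = 155527717211517871 → 6233726438129036144/155527717211517871
APPEND 37: p_14 = 37·6233726438129036144 + 282436307278745089 = 230930314518053082417, q_14 = 37·155527717211517871 + 7046615626254205 = 5761572152452415432 → 230930314518053082417/5761572152452415432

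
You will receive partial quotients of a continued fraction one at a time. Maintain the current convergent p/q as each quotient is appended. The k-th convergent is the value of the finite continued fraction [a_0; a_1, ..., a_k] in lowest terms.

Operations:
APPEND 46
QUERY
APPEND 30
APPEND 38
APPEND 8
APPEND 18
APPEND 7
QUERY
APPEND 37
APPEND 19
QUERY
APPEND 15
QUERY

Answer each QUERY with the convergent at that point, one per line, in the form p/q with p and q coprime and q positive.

46/1
53907439/1171053
38096012978/827575027
573442410751/12457120351

APPEND 46: p_0 = 46·1 + 0 = 46, q_0 = 46·0 + 1 = 1 → 46/1
APPEND 30: p_1 = 30·46 + 1 = 1381, q_1 = 30·1 + 0 = 30 → 1381/30
APPEND 38: p_2 = 38·1381 + 46 = 52524, q_2 = 38·30 + 1 = 1141 → 52524/1141
APPEND 8: p_3 = 8·52524 + 1381 = 421573, q_3 = 8·1141 + 30 = 9158 → 421573/9158
APPEND 18: p_4 = 18·421573 + 52524 = 7640838, q_4 = 18·9158 + 1141 = 165985 → 7640838/165985
APPEND 7: p_5 = 7·7640838 + 421573 = 53907439, q_5 = 7·165985 + 9158 = 1171053 → 53907439/1171053
APPEND 37: p_6 = 37·53907439 + 7640838 = 2002216081, q_6 = 37·1171053 + 165985 = 43494946 → 2002216081/43494946
APPEND 19: p_7 = 19·2002216081 + 53907439 = 38096012978, q_7 = 19·43494946 + 1171053 = 827575027 → 38096012978/827575027
APPEND 15: p_8 = 15·38096012978 + 2002216081 = 573442410751, q_8 = 15·827575027 + 43494946 = 12457120351 → 573442410751/12457120351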